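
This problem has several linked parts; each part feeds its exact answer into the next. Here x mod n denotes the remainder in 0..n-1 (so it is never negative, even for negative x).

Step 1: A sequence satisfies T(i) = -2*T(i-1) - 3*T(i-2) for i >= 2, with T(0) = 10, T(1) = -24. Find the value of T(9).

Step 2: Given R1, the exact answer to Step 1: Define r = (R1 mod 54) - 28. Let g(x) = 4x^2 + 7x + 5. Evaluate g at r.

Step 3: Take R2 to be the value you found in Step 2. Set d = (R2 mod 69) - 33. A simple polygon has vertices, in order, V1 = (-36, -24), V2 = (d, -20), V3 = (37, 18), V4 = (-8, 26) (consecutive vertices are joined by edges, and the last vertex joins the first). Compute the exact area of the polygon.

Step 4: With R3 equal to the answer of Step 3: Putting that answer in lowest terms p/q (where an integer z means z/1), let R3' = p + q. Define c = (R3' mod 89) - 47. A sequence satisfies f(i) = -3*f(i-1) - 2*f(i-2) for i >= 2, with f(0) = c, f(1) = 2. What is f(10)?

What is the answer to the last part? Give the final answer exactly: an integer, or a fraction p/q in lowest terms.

-13288

Step 1: T(2) = -2*(-24) - 3*(10) = 18; iterating: T(2)=18, T(3)=36, T(4)=-126, T(5)=144, T(6)=90, T(7)=-612, T(8)=954, T(9)=-72; answer -72
Step 2: R1 = -72; r = 8; 4*(8)^2 + 7*(8)^1 + 5 = (256) + (56) + (5) = 317; answer 317
Step 3: R2 = 317; d = 8; cross terms: (-36*-20 - 8*-24)=912, (8*18 - 37*-20)=884, (37*26 - -8*18)=1106, (-8*-24 - -36*26)=1128; twice the area = |4030| = 4030; area = 2015; answer 2015
Step 4: R3 = 2015; threaded value p + q = 2016; c = 11; f(2) = -3*(2) - 2*(11) = -28; iterating: f(2)=-28, f(3)=80, f(4)=-184, f(5)=392, f(6)=-808, f(7)=1640, f(8)=-3304, f(9)=6632, f(10)=-13288; answer -13288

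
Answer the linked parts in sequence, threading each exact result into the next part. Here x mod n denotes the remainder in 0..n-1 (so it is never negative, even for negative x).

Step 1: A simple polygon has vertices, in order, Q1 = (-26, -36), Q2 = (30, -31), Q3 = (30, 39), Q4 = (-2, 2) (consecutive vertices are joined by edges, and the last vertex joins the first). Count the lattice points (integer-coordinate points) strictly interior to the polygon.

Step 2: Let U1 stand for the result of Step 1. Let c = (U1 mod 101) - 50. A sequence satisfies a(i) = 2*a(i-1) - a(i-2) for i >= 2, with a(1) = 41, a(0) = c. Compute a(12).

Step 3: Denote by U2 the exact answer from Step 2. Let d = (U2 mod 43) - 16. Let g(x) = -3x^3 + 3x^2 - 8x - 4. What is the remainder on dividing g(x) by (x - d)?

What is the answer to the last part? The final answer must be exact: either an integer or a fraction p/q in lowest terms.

-22964

Step 1: cross terms: (-26*-31 - 30*-36)=1886, (30*39 - 30*-31)=2100, (30*2 - -2*39)=138, (-2*-36 - -26*2)=124; twice the area = |4248| = 4248; area = 2124; boundary points = 1 + 70 + 1 + 2 = 74; strictly interior points = area - boundary/2 + 1 = 2088; answer 2088
Step 2: U1 = 2088; c = 18; a(2) = 2*(41) - 1*(18) = 64; iterating: a(2)=64, a(3)=87, a(4)=110, a(5)=133, a(6)=156, a(7)=179, a(8)=202, a(9)=225, a(10)=248, a(11)=271, a(12)=294; answer 294
Step 3: U2 = 294; d = 20; remainder = value at the root: -3*(20)^3 + 3*(20)^2 - 8*(20)^1 - 4 = (-24000) + (1200) + (-160) + (-4) = -22964; answer -22964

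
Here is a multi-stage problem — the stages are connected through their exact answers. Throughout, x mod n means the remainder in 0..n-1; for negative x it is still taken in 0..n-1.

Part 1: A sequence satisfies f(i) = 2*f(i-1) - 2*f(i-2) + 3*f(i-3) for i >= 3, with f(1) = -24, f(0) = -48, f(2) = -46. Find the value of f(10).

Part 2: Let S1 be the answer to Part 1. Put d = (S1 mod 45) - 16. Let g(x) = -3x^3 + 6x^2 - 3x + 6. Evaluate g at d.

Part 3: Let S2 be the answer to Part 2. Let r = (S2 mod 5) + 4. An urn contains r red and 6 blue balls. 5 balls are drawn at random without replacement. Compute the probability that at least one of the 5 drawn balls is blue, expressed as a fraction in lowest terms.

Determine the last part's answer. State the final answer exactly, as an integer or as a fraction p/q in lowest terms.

Part 1: f(3) = 2*(-46) - 2*(-24) + 3*(-48) = -188; iterating: f(3)=-188, f(4)=-356, f(5)=-474, f(6)=-800, f(7)=-1720, f(8)=-3262, f(9)=-5484, f(10)=-9604; answer -9604
Part 2: S1 = -9604; d = 10; -3*(10)^3 + 6*(10)^2 - 3*(10)^1 + 6 = (-3000) + (600) + (-30) + (6) = -2424; answer -2424
Part 3: S2 = -2424; r = 5; total draws C(11,5) = 462; complement C(5,5) = 1; favorable 462 - 1 = 461; P = 461/462; answer 461/462

461/462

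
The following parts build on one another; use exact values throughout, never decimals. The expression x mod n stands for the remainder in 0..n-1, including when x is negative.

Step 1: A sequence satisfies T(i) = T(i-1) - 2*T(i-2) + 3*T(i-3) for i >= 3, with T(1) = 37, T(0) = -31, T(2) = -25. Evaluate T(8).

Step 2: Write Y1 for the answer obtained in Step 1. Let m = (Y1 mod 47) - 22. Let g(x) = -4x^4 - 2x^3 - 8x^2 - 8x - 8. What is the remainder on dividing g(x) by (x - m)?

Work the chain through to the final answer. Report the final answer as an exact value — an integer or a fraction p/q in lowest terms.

-1148122

Step 1: T(3) = 1*(-25) - 2*(37) + 3*(-31) = -192; iterating: T(3)=-192, T(4)=-31, T(5)=278, T(6)=-236, T(7)=-885, T(8)=421; answer 421
Step 2: Y1 = 421; m = 23; remainder = value at the root: -4*(23)^4 - 2*(23)^3 - 8*(23)^2 - 8*(23)^1 - 8 = (-1119364) + (-24334) + (-4232) + (-184) + (-8) = -1148122; answer -1148122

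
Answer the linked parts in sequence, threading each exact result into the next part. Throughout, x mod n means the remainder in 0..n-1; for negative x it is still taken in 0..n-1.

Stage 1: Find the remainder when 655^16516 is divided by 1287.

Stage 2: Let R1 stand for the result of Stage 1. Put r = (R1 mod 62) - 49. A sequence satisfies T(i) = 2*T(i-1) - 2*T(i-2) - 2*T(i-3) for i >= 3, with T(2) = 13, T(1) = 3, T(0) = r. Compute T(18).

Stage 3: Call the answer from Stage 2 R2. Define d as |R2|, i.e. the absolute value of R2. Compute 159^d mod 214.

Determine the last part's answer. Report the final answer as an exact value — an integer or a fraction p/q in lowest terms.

Stage 1: squarings mod 1287: 655^1=655, 655^2=454, 655^4=196, 655^8=1093, 655^16=313, 655^32=157, 655^64=196, 655^128=1093, 655^256=313, 655^512=157, 655^1024=196, 655^2048=1093, 655^4096=313, 655^8192=157, 655^16384=196; 655^16516 = 655^4 * 655^128 * 655^16384 = 313 (mod 1287); answer 313
Stage 2: R1 = 313; r = -46; T(3) = 2*(13) - 2*(3) - 2*(-46) = 112; iterating: T(3)=112, T(4)=192, T(5)=134, T(6)=-340, T(7)=-1332, T(8)=-2252, T(9)=-1160, T(10)=4848, T(11)=16520, T(12)=25664, T(13)=8592, T(14)=-67184, T(15)=-202880, T(16)=-288576, T(17)=-37024, T(18)=908864; answer 908864
Stage 3: R2 = 908864; d = 908864; squarings mod 214: 159^1=159, 159^2=29, 159^4=199, 159^8=11, 159^16=121, 159^32=89, 159^64=3, 159^128=9, 159^256=81, 159^512=141, 159^1024=193, 159^2048=13, 159^4096=169, 159^8192=99, 159^16384=171, 159^32768=137, 159^65536=151, 159^131072=117, 159^262144=207, 159^524288=49; 159^908864 = 159^64 * 159^512 * 159^1024 * 159^2048 * 159^4096 * 159^16384 * 159^32768 * 159^65536 * 159^262144 * 159^524288 = 111 (mod 214); answer 111

111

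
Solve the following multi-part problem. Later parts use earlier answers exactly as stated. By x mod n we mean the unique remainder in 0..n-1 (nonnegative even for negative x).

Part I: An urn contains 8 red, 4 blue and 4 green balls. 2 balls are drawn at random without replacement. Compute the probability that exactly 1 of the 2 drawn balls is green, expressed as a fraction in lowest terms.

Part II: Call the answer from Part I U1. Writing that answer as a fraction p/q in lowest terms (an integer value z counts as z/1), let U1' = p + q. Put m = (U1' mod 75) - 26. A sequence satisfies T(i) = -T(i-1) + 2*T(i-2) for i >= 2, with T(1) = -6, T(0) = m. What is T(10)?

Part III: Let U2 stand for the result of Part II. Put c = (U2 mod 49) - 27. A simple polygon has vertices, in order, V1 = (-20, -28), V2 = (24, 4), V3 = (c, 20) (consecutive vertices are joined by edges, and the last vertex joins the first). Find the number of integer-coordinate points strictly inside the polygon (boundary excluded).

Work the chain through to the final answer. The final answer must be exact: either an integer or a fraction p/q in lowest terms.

Part I: total draws C(16,2) = 120; favorable C(4,1)*C(12,1) = 48; P = 2/5; answer 2/5
Part II: U1 = 2/5; threaded value p + q = 7; m = -19; T(2) = -1*(-6) + 2*(-19) = -32; iterating: T(2)=-32, T(3)=20, T(4)=-84, T(5)=124, T(6)=-292, T(7)=540, T(8)=-1124, T(9)=2204, T(10)=-4452; answer -4452
Part III: U2 = -4452; c = -20; cross terms: (-20*4 - 24*-28)=592, (24*20 - -20*4)=560, (-20*-28 - -20*20)=960; twice the area = |2112| = 2112; area = 1056; boundary points = 4 + 4 + 48 = 56; strictly interior points = area - boundary/2 + 1 = 1029; answer 1029

1029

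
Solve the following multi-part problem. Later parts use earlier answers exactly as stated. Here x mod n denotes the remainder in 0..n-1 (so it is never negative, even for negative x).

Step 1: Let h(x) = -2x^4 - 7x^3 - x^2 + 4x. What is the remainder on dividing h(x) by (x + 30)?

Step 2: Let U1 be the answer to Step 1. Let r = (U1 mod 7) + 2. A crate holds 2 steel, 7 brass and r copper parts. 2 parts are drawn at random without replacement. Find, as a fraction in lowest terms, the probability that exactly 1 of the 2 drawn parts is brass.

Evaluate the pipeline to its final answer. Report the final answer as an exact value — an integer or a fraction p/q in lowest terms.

Step 1: remainder = value at the root: -2*(-30)^4 - 7*(-30)^3 - 1*(-30)^2 + 4*(-30)^1 = (-1620000) + (189000) + (-900) + (-120) = -1432020; answer -1432020
Step 2: U1 = -1432020; r = 7; total draws C(16,2) = 120; favorable C(7,1)*C(9,1) = 63; P = 21/40; answer 21/40

21/40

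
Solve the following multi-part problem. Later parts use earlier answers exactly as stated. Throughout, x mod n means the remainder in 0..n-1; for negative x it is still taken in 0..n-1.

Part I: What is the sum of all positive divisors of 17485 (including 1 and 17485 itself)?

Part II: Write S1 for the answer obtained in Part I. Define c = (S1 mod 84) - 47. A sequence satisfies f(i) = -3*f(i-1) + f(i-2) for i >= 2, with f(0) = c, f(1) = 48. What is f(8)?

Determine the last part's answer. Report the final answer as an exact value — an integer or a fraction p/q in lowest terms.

Part I: 17485 = 5 * 13 * 269; sigma = (1 + 5) * (1 + 13) * (1 + 269) = 6 * 14 * 270 = 22680; answer 22680
Part II: S1 = 22680; c = -47; f(2) = -3*(48) + 1*(-47) = -191; iterating: f(2)=-191, f(3)=621, f(4)=-2054, f(5)=6783, f(6)=-22403, f(7)=73992, f(8)=-244379; answer -244379

-244379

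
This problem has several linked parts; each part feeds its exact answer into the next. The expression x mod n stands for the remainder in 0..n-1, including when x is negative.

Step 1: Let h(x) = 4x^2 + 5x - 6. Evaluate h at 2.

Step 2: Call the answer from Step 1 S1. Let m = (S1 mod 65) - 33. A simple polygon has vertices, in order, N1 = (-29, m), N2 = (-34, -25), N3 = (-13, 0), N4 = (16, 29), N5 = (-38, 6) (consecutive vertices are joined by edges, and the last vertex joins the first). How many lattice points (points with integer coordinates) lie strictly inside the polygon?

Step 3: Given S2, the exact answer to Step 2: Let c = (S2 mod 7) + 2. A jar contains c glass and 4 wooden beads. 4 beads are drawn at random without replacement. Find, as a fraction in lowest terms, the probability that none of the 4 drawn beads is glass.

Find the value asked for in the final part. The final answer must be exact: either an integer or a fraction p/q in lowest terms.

1/35

Step 1: 4*(2)^2 + 5*(2)^1 - 6 = (16) + (10) + (-6) = 20; answer 20
Step 2: S1 = 20; m = -13; cross terms: (-29*-25 - -34*-13)=283, (-34*0 - -13*-25)=-325, (-13*29 - 16*0)=-377, (16*6 - -38*29)=1198, (-38*-13 - -29*6)=668; twice the area = |1447| = 1447; area = 1447/2; boundary points = 1 + 1 + 29 + 1 + 1 = 33; strictly interior points = area - boundary/2 + 1 = 708; answer 708
Step 3: S2 = 708; c = 3; total draws C(7,4) = 35; favorable C(4,4) = 1; P = 1/35; answer 1/35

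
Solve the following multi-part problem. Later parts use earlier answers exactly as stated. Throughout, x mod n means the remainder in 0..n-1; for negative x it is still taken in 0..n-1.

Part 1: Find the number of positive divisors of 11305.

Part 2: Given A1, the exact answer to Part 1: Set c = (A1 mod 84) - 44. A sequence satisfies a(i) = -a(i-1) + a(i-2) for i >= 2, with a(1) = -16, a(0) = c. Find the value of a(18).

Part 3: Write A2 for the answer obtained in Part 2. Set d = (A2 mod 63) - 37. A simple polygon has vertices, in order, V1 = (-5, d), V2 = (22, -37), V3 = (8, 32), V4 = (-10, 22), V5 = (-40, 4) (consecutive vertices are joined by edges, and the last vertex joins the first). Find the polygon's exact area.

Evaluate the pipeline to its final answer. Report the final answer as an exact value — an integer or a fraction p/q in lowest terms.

2975/2

Part 1: 11305 = 5 * 7 * 17 * 19; number of divisors = (1+1) * (1+1) * (1+1) * (1+1) = 16; answer 16
Part 2: A1 = 16; c = -28; a(2) = -1*(-16) + 1*(-28) = -12; iterating: a(2)=-12, a(3)=-4, a(4)=-8, a(5)=4, a(6)=-12, a(7)=16, a(8)=-28, a(9)=44, a(10)=-72, a(11)=116, a(12)=-188, a(13)=304, a(14)=-492, a(15)=796, a(16)=-1288, a(17)=2084, a(18)=-3372; answer -3372
Part 3: A2 = -3372; d = -7; cross terms: (-5*-37 - 22*-7)=339, (22*32 - 8*-37)=1000, (8*22 - -10*32)=496, (-10*4 - -40*22)=840, (-40*-7 - -5*4)=300; twice the area = |2975| = 2975; area = 2975/2; answer 2975/2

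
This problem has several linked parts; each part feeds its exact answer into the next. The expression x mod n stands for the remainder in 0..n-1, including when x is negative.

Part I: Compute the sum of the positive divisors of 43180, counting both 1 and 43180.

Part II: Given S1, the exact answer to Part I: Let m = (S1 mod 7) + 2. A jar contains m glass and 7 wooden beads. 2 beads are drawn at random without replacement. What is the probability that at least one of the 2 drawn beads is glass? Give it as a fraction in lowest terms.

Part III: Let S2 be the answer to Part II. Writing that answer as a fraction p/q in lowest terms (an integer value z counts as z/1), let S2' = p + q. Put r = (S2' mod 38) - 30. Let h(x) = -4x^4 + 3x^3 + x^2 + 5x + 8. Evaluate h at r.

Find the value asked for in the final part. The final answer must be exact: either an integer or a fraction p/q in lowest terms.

-120723

Part I: 43180 = 2^2 * 5 * 17 * 127; sigma = (1 + 2 + 4) * (1 + 5) * (1 + 17) * (1 + 127) = 7 * 6 * 18 * 128 = 96768; answer 96768
Part II: S1 = 96768; m = 2; total draws C(9,2) = 36; complement C(7,2) = 21; favorable 36 - 21 = 15; P = 5/12; answer 5/12
Part III: S2 = 5/12; threaded value p + q = 17; r = -13; -4*(-13)^4 + 3*(-13)^3 + 1*(-13)^2 + 5*(-13)^1 + 8 = (-114244) + (-6591) + (169) + (-65) + (8) = -120723; answer -120723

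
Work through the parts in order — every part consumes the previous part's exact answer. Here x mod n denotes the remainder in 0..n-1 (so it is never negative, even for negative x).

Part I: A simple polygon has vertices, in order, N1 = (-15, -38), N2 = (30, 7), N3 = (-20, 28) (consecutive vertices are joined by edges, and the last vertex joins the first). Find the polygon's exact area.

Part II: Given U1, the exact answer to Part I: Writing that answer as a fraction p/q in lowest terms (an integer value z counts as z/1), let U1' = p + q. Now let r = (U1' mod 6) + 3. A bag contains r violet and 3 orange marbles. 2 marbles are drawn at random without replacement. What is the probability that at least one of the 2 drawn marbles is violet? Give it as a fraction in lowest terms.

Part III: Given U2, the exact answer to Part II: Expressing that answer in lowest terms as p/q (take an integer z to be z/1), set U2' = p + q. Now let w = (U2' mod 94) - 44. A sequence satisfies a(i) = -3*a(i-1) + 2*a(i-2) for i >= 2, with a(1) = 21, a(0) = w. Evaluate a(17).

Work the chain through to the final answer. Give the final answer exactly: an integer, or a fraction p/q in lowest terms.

Part I: cross terms: (-15*7 - 30*-38)=1035, (30*28 - -20*7)=980, (-20*-38 - -15*28)=1180; twice the area = |3195| = 3195; area = 3195/2; answer 3195/2
Part II: U1 = 3195/2; threaded value p + q = 3197; r = 8; total draws C(11,2) = 55; complement C(3,2) = 3; favorable 55 - 3 = 52; P = 52/55; answer 52/55
Part III: U2 = 52/55; threaded value p + q = 107; w = -31; a(2) = -3*(21) + 2*(-31) = -125; iterating: a(2)=-125, a(3)=417, a(4)=-1501, a(5)=5337, a(6)=-19013, a(7)=67713, a(8)=-241165, a(9)=858921, a(10)=-3059093, a(11)=10895121, a(12)=-38803549, a(13)=138200889, a(14)=-492209765, a(15)=1753031073, a(16)=-6243512749, a(17)=22236600393; answer 22236600393

22236600393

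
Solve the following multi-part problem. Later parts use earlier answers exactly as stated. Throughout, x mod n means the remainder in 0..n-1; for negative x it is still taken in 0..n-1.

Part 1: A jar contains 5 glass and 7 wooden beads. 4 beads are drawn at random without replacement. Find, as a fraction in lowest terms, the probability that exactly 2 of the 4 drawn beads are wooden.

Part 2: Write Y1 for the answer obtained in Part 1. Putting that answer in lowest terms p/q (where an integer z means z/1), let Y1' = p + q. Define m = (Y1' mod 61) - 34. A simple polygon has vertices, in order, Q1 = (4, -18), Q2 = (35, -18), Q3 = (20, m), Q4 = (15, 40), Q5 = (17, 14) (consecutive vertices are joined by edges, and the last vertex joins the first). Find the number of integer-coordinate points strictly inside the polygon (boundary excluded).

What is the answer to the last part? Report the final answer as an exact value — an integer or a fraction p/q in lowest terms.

Part 1: total draws C(12,4) = 495; favorable C(7,2)*C(5,2) = 210; P = 14/33; answer 14/33
Part 2: Y1 = 14/33; threaded value p + q = 47; m = 13; cross terms: (4*-18 - 35*-18)=558, (35*13 - 20*-18)=815, (20*40 - 15*13)=605, (15*14 - 17*40)=-470, (17*-18 - 4*14)=-362; twice the area = |1146| = 1146; area = 573; boundary points = 31 + 1 + 1 + 2 + 1 = 36; strictly interior points = area - boundary/2 + 1 = 556; answer 556

556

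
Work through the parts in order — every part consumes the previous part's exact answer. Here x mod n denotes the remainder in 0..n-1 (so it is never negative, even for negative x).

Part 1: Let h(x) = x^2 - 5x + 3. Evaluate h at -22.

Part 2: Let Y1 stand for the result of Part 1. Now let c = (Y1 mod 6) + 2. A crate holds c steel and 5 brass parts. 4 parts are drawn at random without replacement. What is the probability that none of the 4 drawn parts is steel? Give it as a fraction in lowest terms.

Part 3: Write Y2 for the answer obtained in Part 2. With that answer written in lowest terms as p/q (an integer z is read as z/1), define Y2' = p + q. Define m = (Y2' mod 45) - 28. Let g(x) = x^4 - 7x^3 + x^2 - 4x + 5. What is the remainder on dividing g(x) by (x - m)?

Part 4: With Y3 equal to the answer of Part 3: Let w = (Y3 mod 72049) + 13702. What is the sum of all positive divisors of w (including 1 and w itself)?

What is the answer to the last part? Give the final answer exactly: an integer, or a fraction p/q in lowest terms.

Part 1: 1*(-22)^2 - 5*(-22)^1 + 3 = (484) + (110) + (3) = 597; answer 597
Part 2: Y1 = 597; c = 5; total draws C(10,4) = 210; favorable C(5,4) = 5; P = 1/42; answer 1/42
Part 3: Y2 = 1/42; threaded value p + q = 43; m = 15; remainder = value at the root: 1*(15)^4 - 7*(15)^3 + 1*(15)^2 - 4*(15)^1 + 5 = (50625) + (-23625) + (225) + (-60) + (5) = 27170; answer 27170
Part 4: Y3 = 27170; w = 40872; 40872 = 2^3 * 3 * 13 * 131; sigma = (1 + 2 + 4 + 8) * (1 + 3) * (1 + 13) * (1 + 131) = 15 * 4 * 14 * 132 = 110880; answer 110880

110880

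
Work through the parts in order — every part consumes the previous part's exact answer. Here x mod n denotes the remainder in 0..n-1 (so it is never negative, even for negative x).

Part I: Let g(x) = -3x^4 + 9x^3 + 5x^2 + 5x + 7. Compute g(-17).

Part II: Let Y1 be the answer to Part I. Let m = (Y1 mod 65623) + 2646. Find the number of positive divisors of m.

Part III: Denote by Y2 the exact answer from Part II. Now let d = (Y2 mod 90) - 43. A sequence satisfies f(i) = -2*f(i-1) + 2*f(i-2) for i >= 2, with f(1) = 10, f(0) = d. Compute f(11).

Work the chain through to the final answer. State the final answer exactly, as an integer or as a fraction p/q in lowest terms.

677632

Part I: -3*(-17)^4 + 9*(-17)^3 + 5*(-17)^2 + 5*(-17)^1 + 7 = (-250563) + (-44217) + (1445) + (-85) + (7) = -293413; answer -293413
Part II: Y1 = -293413; m = 37348; 37348 = 2^2 * 9337; number of divisors = (2+1) * (1+1) = 6; answer 6
Part III: Y2 = 6; d = -37; f(2) = -2*(10) + 2*(-37) = -94; iterating: f(2)=-94, f(3)=208, f(4)=-604, f(5)=1624, f(6)=-4456, f(7)=12160, f(8)=-33232, f(9)=90784, f(10)=-248032, f(11)=677632; answer 677632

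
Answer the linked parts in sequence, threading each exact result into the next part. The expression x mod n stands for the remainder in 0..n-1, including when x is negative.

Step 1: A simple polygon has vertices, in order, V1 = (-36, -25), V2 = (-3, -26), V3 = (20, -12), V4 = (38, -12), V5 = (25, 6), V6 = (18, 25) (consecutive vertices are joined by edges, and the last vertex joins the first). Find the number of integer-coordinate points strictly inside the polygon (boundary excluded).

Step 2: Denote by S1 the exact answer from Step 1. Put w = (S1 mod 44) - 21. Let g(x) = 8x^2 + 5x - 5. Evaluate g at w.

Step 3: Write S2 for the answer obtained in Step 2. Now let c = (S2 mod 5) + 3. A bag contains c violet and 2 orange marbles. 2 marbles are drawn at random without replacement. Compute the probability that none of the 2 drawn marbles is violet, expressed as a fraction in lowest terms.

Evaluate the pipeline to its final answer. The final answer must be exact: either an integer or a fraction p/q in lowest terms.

Step 1: cross terms: (-36*-26 - -3*-25)=861, (-3*-12 - 20*-26)=556, (20*-12 - 38*-12)=216, (38*6 - 25*-12)=528, (25*25 - 18*6)=517, (18*-25 - -36*25)=450; twice the area = |3128| = 3128; area = 1564; boundary points = 1 + 1 + 18 + 1 + 1 + 2 = 24; strictly interior points = area - boundary/2 + 1 = 1553; answer 1553
Step 2: S1 = 1553; w = -8; 8*(-8)^2 + 5*(-8)^1 - 5 = (512) + (-40) + (-5) = 467; answer 467
Step 3: S2 = 467; c = 5; total draws C(7,2) = 21; favorable C(2,2) = 1; P = 1/21; answer 1/21

1/21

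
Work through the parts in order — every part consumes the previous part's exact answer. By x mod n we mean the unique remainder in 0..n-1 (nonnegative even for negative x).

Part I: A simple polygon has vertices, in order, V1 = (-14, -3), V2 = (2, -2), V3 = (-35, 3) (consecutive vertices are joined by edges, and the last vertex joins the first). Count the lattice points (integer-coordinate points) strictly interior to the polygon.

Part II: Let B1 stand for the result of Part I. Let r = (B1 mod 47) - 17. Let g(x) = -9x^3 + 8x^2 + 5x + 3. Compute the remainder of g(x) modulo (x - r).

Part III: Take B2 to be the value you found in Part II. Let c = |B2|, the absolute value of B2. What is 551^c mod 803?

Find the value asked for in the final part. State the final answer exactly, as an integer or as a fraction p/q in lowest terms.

Part I: cross terms: (-14*-2 - 2*-3)=34, (2*3 - -35*-2)=-64, (-35*-3 - -14*3)=147; twice the area = |117| = 117; area = 117/2; boundary points = 1 + 1 + 3 = 5; strictly interior points = area - boundary/2 + 1 = 57; answer 57
Part II: B1 = 57; r = -7; remainder = value at the root: -9*(-7)^3 + 8*(-7)^2 + 5*(-7)^1 + 3 = (3087) + (392) + (-35) + (3) = 3447; answer 3447
Part III: B2 = 3447; c = 3447; squarings mod 803: 551^1=551, 551^2=67, 551^4=474, 551^8=639, 551^16=397, 551^32=221, 551^64=661, 551^128=89, 551^256=694, 551^512=639, 551^1024=397, 551^2048=221; 551^3447 = 551^1 * 551^2 * 551^4 * 551^16 * 551^32 * 551^64 * 551^256 * 551^1024 * 551^2048 = 606 (mod 803); answer 606

606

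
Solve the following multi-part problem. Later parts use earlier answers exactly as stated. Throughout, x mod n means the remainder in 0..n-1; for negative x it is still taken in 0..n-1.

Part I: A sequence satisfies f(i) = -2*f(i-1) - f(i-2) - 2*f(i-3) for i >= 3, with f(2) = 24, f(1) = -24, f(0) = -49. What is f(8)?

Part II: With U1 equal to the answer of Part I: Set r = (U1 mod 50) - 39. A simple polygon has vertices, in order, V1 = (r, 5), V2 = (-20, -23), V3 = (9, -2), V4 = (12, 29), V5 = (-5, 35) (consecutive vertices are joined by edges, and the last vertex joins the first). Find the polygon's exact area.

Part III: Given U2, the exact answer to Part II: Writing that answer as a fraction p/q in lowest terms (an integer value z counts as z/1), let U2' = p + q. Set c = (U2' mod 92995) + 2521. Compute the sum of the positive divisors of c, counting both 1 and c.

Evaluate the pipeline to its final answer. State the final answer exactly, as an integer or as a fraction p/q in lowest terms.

4536

Part I: f(3) = -2*(24) - 1*(-24) - 2*(-49) = 74; iterating: f(3)=74, f(4)=-124, f(5)=126, f(6)=-276, f(7)=674, f(8)=-1324; answer -1324
Part II: U1 = -1324; r = -13; cross terms: (-13*-23 - -20*5)=399, (-20*-2 - 9*-23)=247, (9*29 - 12*-2)=285, (12*35 - -5*29)=565, (-5*5 - -13*35)=430; twice the area = |1926| = 1926; area = 963; answer 963
Part III: U2 = 963; threaded value p + q = 964; c = 3485; 3485 = 5 * 17 * 41; sigma = (1 + 5) * (1 + 17) * (1 + 41) = 6 * 18 * 42 = 4536; answer 4536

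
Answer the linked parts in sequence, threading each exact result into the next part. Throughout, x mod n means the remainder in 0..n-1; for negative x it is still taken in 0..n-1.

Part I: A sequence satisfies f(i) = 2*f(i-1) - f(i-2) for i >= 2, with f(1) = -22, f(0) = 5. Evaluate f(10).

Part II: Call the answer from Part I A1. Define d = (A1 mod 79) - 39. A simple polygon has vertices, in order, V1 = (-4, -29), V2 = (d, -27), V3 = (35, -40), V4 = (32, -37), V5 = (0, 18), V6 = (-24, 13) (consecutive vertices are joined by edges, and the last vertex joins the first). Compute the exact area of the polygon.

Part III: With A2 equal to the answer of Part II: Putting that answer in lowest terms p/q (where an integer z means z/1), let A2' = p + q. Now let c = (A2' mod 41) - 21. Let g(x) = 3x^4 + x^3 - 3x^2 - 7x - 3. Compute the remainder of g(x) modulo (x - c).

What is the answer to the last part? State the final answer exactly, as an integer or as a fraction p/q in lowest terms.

3

Part I: f(2) = 2*(-22) - 1*(5) = -49; iterating: f(2)=-49, f(3)=-76, f(4)=-103, f(5)=-130, f(6)=-157, f(7)=-184, f(8)=-211, f(9)=-238, f(10)=-265; answer -265
Part II: A1 = -265; d = 12; cross terms: (-4*-27 - 12*-29)=456, (12*-40 - 35*-27)=465, (35*-37 - 32*-40)=-15, (32*18 - 0*-37)=576, (0*13 - -24*18)=432, (-24*-29 - -4*13)=748; twice the area = |2662| = 2662; area = 1331; answer 1331
Part III: A2 = 1331; threaded value p + q = 1332; c = -1; remainder = value at the root: 3*(-1)^4 + 1*(-1)^3 - 3*(-1)^2 - 7*(-1)^1 - 3 = (3) + (-1) + (-3) + (7) + (-3) = 3; answer 3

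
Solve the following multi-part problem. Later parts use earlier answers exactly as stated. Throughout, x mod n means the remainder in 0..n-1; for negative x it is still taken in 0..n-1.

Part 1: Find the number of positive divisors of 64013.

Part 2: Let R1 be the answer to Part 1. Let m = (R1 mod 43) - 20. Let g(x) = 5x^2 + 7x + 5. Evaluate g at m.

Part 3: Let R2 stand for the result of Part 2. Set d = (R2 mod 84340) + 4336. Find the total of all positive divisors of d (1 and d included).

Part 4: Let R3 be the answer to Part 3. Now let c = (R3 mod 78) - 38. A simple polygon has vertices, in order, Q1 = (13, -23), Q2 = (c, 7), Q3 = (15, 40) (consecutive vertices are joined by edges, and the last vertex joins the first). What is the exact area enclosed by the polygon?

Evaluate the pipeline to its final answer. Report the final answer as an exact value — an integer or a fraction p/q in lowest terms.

3273/2

Part 1: 64013 is prime, so its only divisors are 1 and 64013; count = 2; answer 2
Part 2: R1 = 2; m = -18; 5*(-18)^2 + 7*(-18)^1 + 5 = (1620) + (-126) + (5) = 1499; answer 1499
Part 3: R2 = 1499; d = 5835; 5835 = 3 * 5 * 389; sigma = (1 + 3) * (1 + 5) * (1 + 389) = 4 * 6 * 390 = 9360; answer 9360
Part 4: R3 = 9360; c = -38; cross terms: (13*7 - -38*-23)=-783, (-38*40 - 15*7)=-1625, (15*-23 - 13*40)=-865; twice the area = |-3273| = 3273; area = 3273/2; answer 3273/2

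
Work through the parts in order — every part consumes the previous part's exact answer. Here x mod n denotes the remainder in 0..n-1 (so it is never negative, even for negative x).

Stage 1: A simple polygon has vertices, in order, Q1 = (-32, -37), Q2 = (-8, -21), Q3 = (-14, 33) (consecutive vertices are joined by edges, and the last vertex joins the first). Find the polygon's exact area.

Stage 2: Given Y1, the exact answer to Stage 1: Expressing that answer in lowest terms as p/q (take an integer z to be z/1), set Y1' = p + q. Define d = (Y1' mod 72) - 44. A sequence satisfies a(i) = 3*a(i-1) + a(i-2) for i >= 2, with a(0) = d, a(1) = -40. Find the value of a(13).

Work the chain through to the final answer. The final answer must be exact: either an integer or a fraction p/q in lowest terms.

Stage 1: cross terms: (-32*-21 - -8*-37)=376, (-8*33 - -14*-21)=-558, (-14*-37 - -32*33)=1574; twice the area = |1392| = 1392; area = 696; answer 696
Stage 2: Y1 = 696; threaded value p + q = 697; d = 5; a(2) = 3*(-40) + 1*(5) = -115; iterating: a(2)=-115, a(3)=-385, a(4)=-1270, a(5)=-4195, a(6)=-13855, a(7)=-45760, a(8)=-151135, a(9)=-499165, a(10)=-1648630, a(11)=-5445055, a(12)=-17983795, a(13)=-59396440; answer -59396440

-59396440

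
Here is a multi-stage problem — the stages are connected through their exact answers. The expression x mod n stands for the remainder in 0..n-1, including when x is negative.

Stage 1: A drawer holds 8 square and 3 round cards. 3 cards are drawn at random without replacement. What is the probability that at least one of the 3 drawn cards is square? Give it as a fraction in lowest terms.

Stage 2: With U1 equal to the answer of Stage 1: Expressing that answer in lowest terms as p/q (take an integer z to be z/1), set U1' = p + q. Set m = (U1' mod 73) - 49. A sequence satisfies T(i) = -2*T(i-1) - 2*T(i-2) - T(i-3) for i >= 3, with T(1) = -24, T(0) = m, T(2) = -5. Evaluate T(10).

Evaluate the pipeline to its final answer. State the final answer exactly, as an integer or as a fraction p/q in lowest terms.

Stage 1: total draws C(11,3) = 165; complement C(3,3) = 1; favorable 165 - 1 = 164; P = 164/165; answer 164/165
Stage 2: U1 = 164/165; threaded value p + q = 329; m = -12; T(3) = -2*(-5) - 2*(-24) - 1*(-12) = 70; iterating: T(3)=70, T(4)=-106, T(5)=77, T(6)=-12, T(7)=-24, T(8)=-5, T(9)=70, T(10)=-106; answer -106

-106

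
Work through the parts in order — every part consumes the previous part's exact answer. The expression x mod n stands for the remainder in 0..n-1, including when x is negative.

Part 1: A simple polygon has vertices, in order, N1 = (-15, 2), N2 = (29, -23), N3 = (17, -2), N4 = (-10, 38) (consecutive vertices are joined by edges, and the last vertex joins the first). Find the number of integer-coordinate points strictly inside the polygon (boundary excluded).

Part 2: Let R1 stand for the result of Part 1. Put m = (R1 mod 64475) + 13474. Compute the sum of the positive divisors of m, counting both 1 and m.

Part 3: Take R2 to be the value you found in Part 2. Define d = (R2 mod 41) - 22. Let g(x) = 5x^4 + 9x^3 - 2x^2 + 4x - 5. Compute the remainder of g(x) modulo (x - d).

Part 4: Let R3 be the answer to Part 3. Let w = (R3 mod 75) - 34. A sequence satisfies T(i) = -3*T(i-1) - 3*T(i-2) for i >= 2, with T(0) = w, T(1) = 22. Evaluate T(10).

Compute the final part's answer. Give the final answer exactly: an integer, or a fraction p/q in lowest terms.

8748

Part 1: cross terms: (-15*-23 - 29*2)=287, (29*-2 - 17*-23)=333, (17*38 - -10*-2)=626, (-10*2 - -15*38)=550; twice the area = |1796| = 1796; area = 898; boundary points = 1 + 3 + 1 + 1 = 6; strictly interior points = area - boundary/2 + 1 = 896; answer 896
Part 2: R1 = 896; m = 14370; 14370 = 2 * 3 * 5 * 479; sigma = (1 + 2) * (1 + 3) * (1 + 5) * (1 + 479) = 3 * 4 * 6 * 480 = 34560; answer 34560
Part 3: R2 = 34560; d = 16; remainder = value at the root: 5*(16)^4 + 9*(16)^3 - 2*(16)^2 + 4*(16)^1 - 5 = (327680) + (36864) + (-512) + (64) + (-5) = 364091; answer 364091
Part 4: R3 = 364091; w = 7; T(2) = -3*(22) - 3*(7) = -87; iterating: T(2)=-87, T(3)=195, T(4)=-324, T(5)=387, T(6)=-189, T(7)=-594, T(8)=2349, T(9)=-5265, T(10)=8748; answer 8748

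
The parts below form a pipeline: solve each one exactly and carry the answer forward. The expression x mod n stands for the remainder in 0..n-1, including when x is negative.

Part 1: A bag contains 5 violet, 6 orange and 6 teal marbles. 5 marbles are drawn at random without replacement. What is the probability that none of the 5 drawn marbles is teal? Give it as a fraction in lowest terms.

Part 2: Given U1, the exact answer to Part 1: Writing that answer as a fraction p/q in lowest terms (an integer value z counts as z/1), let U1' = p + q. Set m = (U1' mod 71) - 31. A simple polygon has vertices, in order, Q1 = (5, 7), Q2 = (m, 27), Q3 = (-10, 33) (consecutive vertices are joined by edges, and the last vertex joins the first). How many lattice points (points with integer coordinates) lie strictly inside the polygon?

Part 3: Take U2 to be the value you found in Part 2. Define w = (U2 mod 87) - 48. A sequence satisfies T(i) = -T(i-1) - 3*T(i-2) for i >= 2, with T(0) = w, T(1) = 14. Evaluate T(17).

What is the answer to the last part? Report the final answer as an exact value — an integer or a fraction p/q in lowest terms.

131999

Part 1: total draws C(17,5) = 6188; favorable C(11,5) = 462; P = 33/442; answer 33/442
Part 2: U1 = 33/442; threaded value p + q = 475; m = 18; cross terms: (5*27 - 18*7)=9, (18*33 - -10*27)=864, (-10*7 - 5*33)=-235; twice the area = |638| = 638; area = 319; boundary points = 1 + 2 + 1 = 4; strictly interior points = area - boundary/2 + 1 = 318; answer 318
Part 3: U2 = 318; w = 9; T(2) = -1*(14) - 3*(9) = -41; iterating: T(2)=-41, T(3)=-1, T(4)=124, T(5)=-121, T(6)=-251, T(7)=614, T(8)=139, T(9)=-1981, T(10)=1564, T(11)=4379, T(12)=-9071, T(13)=-4066, T(14)=31279, T(15)=-19081, T(16)=-74756, T(17)=131999; answer 131999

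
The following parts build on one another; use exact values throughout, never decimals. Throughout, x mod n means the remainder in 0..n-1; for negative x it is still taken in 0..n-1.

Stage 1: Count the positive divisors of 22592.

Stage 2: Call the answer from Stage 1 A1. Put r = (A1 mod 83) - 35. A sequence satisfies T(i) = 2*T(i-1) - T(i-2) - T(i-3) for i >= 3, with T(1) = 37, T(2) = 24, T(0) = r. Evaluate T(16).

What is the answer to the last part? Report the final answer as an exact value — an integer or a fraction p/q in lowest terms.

-3408

Stage 1: 22592 = 2^6 * 353; number of divisors = (6+1) * (1+1) = 14; answer 14
Stage 2: A1 = 14; r = -21; T(3) = 2*(24) - 1*(37) - 1*(-21) = 32; iterating: T(3)=32, T(4)=3, T(5)=-50, T(6)=-135, T(7)=-223, T(8)=-261, T(9)=-164, T(10)=156, T(11)=737, T(12)=1482, T(13)=2071, T(14)=1923, T(15)=293, T(16)=-3408; answer -3408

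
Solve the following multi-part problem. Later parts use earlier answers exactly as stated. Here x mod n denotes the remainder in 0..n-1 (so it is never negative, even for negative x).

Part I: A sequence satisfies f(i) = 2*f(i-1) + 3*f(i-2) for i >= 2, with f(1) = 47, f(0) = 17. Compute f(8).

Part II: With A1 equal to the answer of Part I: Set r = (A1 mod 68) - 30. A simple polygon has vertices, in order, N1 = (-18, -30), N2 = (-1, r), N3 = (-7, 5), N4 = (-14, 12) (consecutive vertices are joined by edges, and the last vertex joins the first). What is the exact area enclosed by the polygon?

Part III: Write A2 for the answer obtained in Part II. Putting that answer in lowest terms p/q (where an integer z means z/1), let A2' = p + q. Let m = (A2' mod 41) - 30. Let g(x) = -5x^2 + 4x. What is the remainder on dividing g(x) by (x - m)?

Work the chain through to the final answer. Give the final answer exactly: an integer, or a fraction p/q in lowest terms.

-3484

Part I: f(2) = 2*(47) + 3*(17) = 145; iterating: f(2)=145, f(3)=431, f(4)=1297, f(5)=3887, f(6)=11665, f(7)=34991, f(8)=104977; answer 104977
Part II: A1 = 104977; r = 23; cross terms: (-18*23 - -1*-30)=-444, (-1*5 - -7*23)=156, (-7*12 - -14*5)=-14, (-14*-30 - -18*12)=636; twice the area = |334| = 334; area = 167; answer 167
Part III: A2 = 167; threaded value p + q = 168; m = -26; remainder = value at the root: -5*(-26)^2 + 4*(-26)^1 = (-3380) + (-104) = -3484; answer -3484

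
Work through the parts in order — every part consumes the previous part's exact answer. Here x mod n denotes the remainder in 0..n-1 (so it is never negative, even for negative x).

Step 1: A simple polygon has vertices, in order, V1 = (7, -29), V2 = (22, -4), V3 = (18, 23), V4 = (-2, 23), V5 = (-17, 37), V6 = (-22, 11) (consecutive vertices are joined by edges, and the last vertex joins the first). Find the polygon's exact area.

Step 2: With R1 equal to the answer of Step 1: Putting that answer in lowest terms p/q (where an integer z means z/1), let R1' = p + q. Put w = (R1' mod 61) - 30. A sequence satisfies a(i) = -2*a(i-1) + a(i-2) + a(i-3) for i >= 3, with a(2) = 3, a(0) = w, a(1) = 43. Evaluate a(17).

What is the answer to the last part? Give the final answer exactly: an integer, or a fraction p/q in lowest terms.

2547451

Step 1: cross terms: (7*-4 - 22*-29)=610, (22*23 - 18*-4)=578, (18*23 - -2*23)=460, (-2*37 - -17*23)=317, (-17*11 - -22*37)=627, (-22*-29 - 7*11)=561; twice the area = |3153| = 3153; area = 3153/2; answer 3153/2
Step 2: R1 = 3153/2; threaded value p + q = 3155; w = 14; a(3) = -2*(3) + 1*(43) + 1*(14) = 51; iterating: a(3)=51, a(4)=-56, a(5)=166, a(6)=-337, a(7)=784, a(8)=-1739, a(9)=3925, a(10)=-8805, a(11)=19796, a(12)=-44472, a(13)=99935, a(14)=-224546, a(15)=504555, a(16)=-1133721, a(17)=2547451; answer 2547451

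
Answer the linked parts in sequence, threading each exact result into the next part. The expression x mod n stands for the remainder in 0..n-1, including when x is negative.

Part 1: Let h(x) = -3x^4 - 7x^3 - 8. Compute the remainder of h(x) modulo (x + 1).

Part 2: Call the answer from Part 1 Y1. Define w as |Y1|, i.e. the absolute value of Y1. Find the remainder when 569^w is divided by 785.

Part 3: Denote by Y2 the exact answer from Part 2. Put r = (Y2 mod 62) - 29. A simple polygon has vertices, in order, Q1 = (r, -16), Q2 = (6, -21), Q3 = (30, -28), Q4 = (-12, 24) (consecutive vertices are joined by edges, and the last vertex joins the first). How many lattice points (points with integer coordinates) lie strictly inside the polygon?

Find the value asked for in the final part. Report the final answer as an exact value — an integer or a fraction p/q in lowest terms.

340

Part 1: remainder = value at the root: -3*(-1)^4 - 7*(-1)^3 - 8 = (-3) + (7) + (-8) = -4; answer -4
Part 2: Y1 = -4; w = 4; squarings mod 785: 569^1=569, 569^2=341, 569^4=101; 569^4 = 569^4 = 101 (mod 785); answer 101
Part 3: Y2 = 101; r = 10; cross terms: (10*-21 - 6*-16)=-114, (6*-28 - 30*-21)=462, (30*24 - -12*-28)=384, (-12*-16 - 10*24)=-48; twice the area = |684| = 684; area = 342; boundary points = 1 + 1 + 2 + 2 = 6; strictly interior points = area - boundary/2 + 1 = 340; answer 340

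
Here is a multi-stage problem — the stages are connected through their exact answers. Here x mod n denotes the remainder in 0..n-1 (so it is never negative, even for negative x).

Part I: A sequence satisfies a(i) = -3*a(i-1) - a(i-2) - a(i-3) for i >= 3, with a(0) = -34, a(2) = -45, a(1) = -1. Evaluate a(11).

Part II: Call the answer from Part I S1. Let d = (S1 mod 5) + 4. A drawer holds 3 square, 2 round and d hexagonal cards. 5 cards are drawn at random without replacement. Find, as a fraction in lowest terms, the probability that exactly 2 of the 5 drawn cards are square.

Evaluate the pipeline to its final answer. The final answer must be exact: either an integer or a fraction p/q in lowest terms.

40/143

Part I: a(3) = -3*(-45) - 1*(-1) - 1*(-34) = 170; iterating: a(3)=170, a(4)=-464, a(5)=1267, a(6)=-3507, a(7)=9718, a(8)=-26914, a(9)=74531, a(10)=-206397, a(11)=571574; answer 571574
Part II: S1 = 571574; d = 8; total draws C(13,5) = 1287; favorable C(3,2)*C(10,3) = 360; P = 40/143; answer 40/143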